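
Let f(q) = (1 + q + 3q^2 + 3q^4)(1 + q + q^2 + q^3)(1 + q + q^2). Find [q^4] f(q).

17

(1 + q + 3q^2 + 3q^4) has coefficients 1,1,3,0,3 for degrees 0…4.
(1 + q + q^2 + q^3) has coefficients 1,1,1,1,0 for degrees 0…4.
Finally multiplying by (1 + q + q^2), the product of all factors after the first has coefficients 1,2,3,3,2 for degrees 0…4.
[q^4] = 1·2 + 1·3 + 3·3 + 3·1 = 17.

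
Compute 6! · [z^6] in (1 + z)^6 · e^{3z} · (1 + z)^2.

629793

The EGF product rule gives c_6 = Σ_{k_1+k_2+k_3=6} C(6; k_1,k_2,k_3) · ∏ g_i(k_i), where (1+z)^6 gives the falling factorial (6)_k; e^{3z} gives (3)^k; (1+z)^2 gives the falling factorial (2)_k.
g_1(k) for k = 0…6: 1, 6, 30, 120, 360, 720, 720.
g_2(k) for k = 0…6: 1, 3, 9, 27, 81, 243, 729.
g_3(k) for k = 0…6: 1, 2, 2, 0, 0, 0, 0.
First combine the last two factors: h(k) = Σ_j C(k,j)·g_2(j)·g_3(k−j) for k = 0…6: 1, 5, 23, 99, 405, 1593, 6075.
c_6 = Σ_k C(6,k)·g_1(k)·h(6−k) = 1·1·6075 + 6·6·1593 + 15·30·405 + 20·120·99 + 15·360·23 + 6·720·5 + 1·720·1 = 6075 + 57348 + 182250 + 237600 + 124200 + 21600 + 720 = 629793.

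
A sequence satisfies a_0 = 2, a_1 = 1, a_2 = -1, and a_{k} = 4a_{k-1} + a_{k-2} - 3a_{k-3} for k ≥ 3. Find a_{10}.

-184945

The ordinary generating function has denominator 1 - 4x - x^2 + 3x^3.
Iterating the recurrence: a_0,…,a_{10} = 2, 1, -1, -9, -40, -166, -677, -2754, -11195, -45503, -184945.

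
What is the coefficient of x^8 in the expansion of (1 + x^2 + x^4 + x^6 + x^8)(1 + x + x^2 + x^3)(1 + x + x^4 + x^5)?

8

(1 + x^2 + x^4 + x^6 + x^8) has coefficients 1,0,1,0,1,0,1,0,1 for degrees 0…8.
(1 + x + x^2 + x^3) has coefficients 1,1,1,1,0,0,0,0,0 for degrees 0…8.
Finally multiplying by (1 + x + x^4 + x^5), the product of all factors after the first has coefficients 1,2,2,2,2,2,2,2,1 for degrees 0…8.
[x^8] = 1·1 + 1·2 + 1·2 + 1·2 + 1·1 = 8.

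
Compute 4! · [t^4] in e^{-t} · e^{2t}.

1

The EGF product rule gives c_4 = Σ_{k_1+k_2=4} C(4; k_1,k_2) · ∏ g_i(k_i), where e^{-t} gives (-1)^k; e^{2t} gives (2)^k.
g_1(k) for k = 0…4: 1, -1, 1, -1, 1.
g_2(k) for k = 0…4: 1, 2, 4, 8, 16.
c_4 = Σ_k C(4,k)·g_1(k)·g_2(4−k) = 1·1·16 + 4·(-1)·8 + 6·1·4 + 4·(-1)·2 + 1·1·1 = 16 − 32 + 24 − 8 + 1 = 1.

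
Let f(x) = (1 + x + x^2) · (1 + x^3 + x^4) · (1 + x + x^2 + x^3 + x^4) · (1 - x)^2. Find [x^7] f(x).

-1

(1 + x + x^2) has coefficients 1,1,1 for degrees 0…2.
(1 + x^3 + x^4) has coefficients 1,0,0,1,1,0,0,0 for degrees 0…7.
Multiplying by (1 + x + x^2 + x^3 + x^4) gives running coefficients 1,1,1,2,3,2,2,2 for degrees 0…7.
Finally multiplying by (1 - x)^2, the product of all factors after the first has coefficients 1,-1,0,1,0,-2,1,0 for degrees 0…7.
[x^7] = 1·0 + 1·1 + 1·(-2) = -1.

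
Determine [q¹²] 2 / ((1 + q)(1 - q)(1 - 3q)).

1195742

The denominator gives the recurrence a_n = 3a_(n−1) + a_(n−2) − 3a_(n−3) for n ≥ 3; the numerator fixes a_0 = 2, a_1 = 6, a_2 = 20.
Iterating: 2, 6, 20, 60, 182, 546, 1640, 4920, 14762, 44286, 132860, 398580, 1195742, so a_12 = 1195742.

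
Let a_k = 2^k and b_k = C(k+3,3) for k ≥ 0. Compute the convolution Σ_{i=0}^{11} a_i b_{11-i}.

32192

Write out a_i and b_{11-i} for i = 0,…,11 and sum the products.
Σ = 1·364 + 2·286 + 4·220 + 8·165 + 16·120 + 32·84 + 64·56 + 128·35 + 256·20 + 512·10 + 1024·4 + 2048·1 = 32192.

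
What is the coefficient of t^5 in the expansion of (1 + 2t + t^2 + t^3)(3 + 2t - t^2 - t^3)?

(1 + 2t + t^2 + t^3) has coefficients 1,2,1,1 for degrees 0…3.
(3 + 2t - t^2 - t^3) has coefficients 3,2,-1,-1,0,0 for degrees 0…5.
[t^5] = 1·0 + 2·0 + 1·(-1) + 1·(-1) = -2.

-2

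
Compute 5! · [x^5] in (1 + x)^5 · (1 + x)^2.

2520

The EGF product rule gives c_5 = Σ_{k_1+k_2=5} C(5; k_1,k_2) · ∏ g_i(k_i), where (1+x)^5 gives the falling factorial (5)_k; (1+x)^2 gives the falling factorial (2)_k.
g_1(k) for k = 0…5: 1, 5, 20, 60, 120, 120.
g_2(k) for k = 0…5: 1, 2, 2, 0, 0, 0.
c_5 = Σ_k C(5,k)·g_1(k)·g_2(5−k) = 10·60·2 + 5·120·2 + 1·120·1 = 1200 + 1200 + 120 = 2520.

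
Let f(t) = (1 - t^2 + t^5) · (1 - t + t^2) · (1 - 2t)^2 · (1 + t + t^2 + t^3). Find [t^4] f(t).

(1 - t^2 + t^5) has coefficients 1,0,-1,0,0 for degrees 0…4.
(1 - t + t^2) has coefficients 1,-1,1,0,0 for degrees 0…4.
Multiplying by (1 - 2t)^2 gives running coefficients 1,-5,9,-8,4 for degrees 0…4.
Finally multiplying by (1 + t + t^2 + t^3), the product of all factors after the first has coefficients 1,-4,5,-3,0 for degrees 0…4.
[t^4] = 1·0 − 1·5 = -5.

-5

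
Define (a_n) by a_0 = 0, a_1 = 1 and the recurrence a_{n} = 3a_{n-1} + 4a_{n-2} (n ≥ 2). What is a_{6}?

The ordinary generating function has denominator 1 - 3z - 4z^2.
Iterating the recurrence: a_0,…,a_{6} = 0, 1, 3, 13, 51, 205, 819.

819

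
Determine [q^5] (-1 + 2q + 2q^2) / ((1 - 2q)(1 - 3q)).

-113

The denominator gives the recurrence a_n = 5a_(n−1) − 6a_(n−2) for n ≥ 3; the numerator fixes a_0 = -1, a_1 = -3, a_2 = -7.
Iterating: -1, -3, -7, -17, -43, -113, so a_5 = -113.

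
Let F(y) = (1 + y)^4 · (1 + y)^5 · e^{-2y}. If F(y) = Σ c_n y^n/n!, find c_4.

The EGF product rule gives c_4 = Σ_{k_1+k_2+k_3=4} C(4; k_1,k_2,k_3) · ∏ g_i(k_i), where (1+y)^4 gives the falling factorial (4)_k; (1+y)^5 gives the falling factorial (5)_k; e^{-2y} gives (-2)^k.
g_1(k) for k = 0…4: 1, 4, 12, 24, 24.
g_2(k) for k = 0…4: 1, 5, 20, 60, 120.
g_3(k) for k = 0…4: 1, -2, 4, -8, 16.
First combine the last two factors: h(k) = Σ_j C(k,j)·g_2(j)·g_3(k−j) for k = 0…4: 1, 3, 4, -8, -24.
c_4 = Σ_k C(4,k)·g_1(k)·h(4−k) = 1·1·(-24) + 4·4·(-8) + 6·12·4 + 4·24·3 + 1·24·1 = −24 − 128 + 288 + 288 + 24 = 448.

448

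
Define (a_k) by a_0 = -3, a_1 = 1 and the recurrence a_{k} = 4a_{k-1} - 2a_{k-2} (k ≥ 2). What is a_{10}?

The ordinary generating function has denominator 1 - 4z + 2z^2.
Iterating the recurrence: a_0,…,a_{10} = -3, 1, 10, 38, 132, 452, 1544, 5272, 18000, 61456, 209824.

209824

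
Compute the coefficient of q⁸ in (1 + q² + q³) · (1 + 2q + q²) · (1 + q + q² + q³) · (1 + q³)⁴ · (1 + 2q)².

(1 + q² + q³) has coefficients 1,0,1,1 for degrees 0…3.
(1 + 2q + q²) has coefficients 1,2,1,0,0,0,0,0,0 for degrees 0…8.
Multiplying by (1 + q + q² + q³) gives running coefficients 1,3,4,4,3,1,0,0,0 for degrees 0…8.
Multiplying by (1 + q³)⁴ gives running coefficients 1,3,4,8,15,17,22,30,28 for degrees 0…8.
Finally multiplying by (1 + 2q)², the product of all factors after the first has coefficients 1,7,20,36,63,109,150,186,236 for degrees 0…8.
[q⁸] = 1·236 + 1·150 + 1·109 = 495.

495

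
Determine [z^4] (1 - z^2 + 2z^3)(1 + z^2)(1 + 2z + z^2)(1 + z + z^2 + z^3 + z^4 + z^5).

9

(1 - z^2 + 2z^3) has coefficients 1,0,-1,2 for degrees 0…3.
(1 + z^2) has coefficients 1,0,1,0,0 for degrees 0…4.
Multiplying by (1 + 2z + z^2) gives running coefficients 1,2,2,2,1 for degrees 0…4.
Finally multiplying by (1 + z + z^2 + z^3 + z^4 + z^5), the product of all factors after the first has coefficients 1,3,5,7,8 for degrees 0…4.
[z^4] = 1·8 − 1·5 + 2·3 = 9.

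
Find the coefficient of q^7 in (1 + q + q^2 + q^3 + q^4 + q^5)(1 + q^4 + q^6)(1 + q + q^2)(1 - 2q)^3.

(1 + q + q^2 + q^3 + q^4 + q^5) has coefficients 1,1,1,1,1,1 for degrees 0…5.
(1 + q^4 + q^6) has coefficients 1,0,0,0,1,0,1,0 for degrees 0…7.
Multiplying by (1 + q + q^2) gives running coefficients 1,1,1,0,1,1,2,1 for degrees 0…7.
Finally multiplying by (1 - 2q)^3, the product of all factors after the first has coefficients 1,-5,7,-2,5,-13,8,-7 for degrees 0…7.
[q^7] = 1·(-7) + 1·8 + 1·(-13) + 1·5 + 1·(-2) + 1·7 = -2.

-2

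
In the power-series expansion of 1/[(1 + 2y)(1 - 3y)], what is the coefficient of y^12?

Partial fractions give a closed form: a_n = (2/5)·(-2)^n + (3/5)·3^n.
At n = 12: a_12 = 320503.

320503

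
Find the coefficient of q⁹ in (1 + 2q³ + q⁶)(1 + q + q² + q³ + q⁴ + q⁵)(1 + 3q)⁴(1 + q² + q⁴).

(1 + 2q³ + q⁶) has coefficients 1,0,0,2,0,0,1 for degrees 0…6.
(1 + q + q² + q³ + q⁴ + q⁵) has coefficients 1,1,1,1,1,1,0,0,0,0 for degrees 0…9.
Multiplying by (1 + 3q)⁴ gives running coefficients 1,13,67,175,256,256,255,243,189,81 for degrees 0…9.
Finally multiplying by (1 + q² + q⁴), the product of all factors after the first has coefficients 1,13,68,188,324,444,578,674,700,580 for degrees 0…9.
[q⁹] = 1·580 + 2·578 + 1·188 = 1924.

1924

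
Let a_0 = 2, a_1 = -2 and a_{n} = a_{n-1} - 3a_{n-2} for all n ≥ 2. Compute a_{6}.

The ordinary generating function has denominator 1 - y + 3y^2.
Iterating the recurrence: a_0,…,a_{6} = 2, -2, -8, -2, 22, 28, -38.

-38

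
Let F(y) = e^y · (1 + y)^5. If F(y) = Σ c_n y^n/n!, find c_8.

19081

The EGF product rule gives c_8 = Σ_{k_1+k_2=8} C(8; k_1,k_2) · ∏ g_i(k_i), where e^y gives (1)^k; (1+y)^5 gives the falling factorial (5)_k.
g_1(k) for k = 0…8: 1, 1, 1, 1, 1, 1, 1, 1, 1.
g_2(k) for k = 0…8: 1, 5, 20, 60, 120, 120, 0, 0, 0.
c_8 = Σ_k C(8,k)·g_1(k)·g_2(8−k) = 56·1·120 + 70·1·120 + 56·1·60 + 28·1·20 + 8·1·5 + 1·1·1 = 6720 + 8400 + 3360 + 560 + 40 + 1 = 19081.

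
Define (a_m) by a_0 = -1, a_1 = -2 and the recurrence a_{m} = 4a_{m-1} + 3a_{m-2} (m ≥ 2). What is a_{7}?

The ordinary generating function has denominator 1 - 4z - 3z^2.
Iterating the recurrence: a_0,…,a_{7} = -1, -2, -11, -50, -233, -1082, -5027, -23354.

-23354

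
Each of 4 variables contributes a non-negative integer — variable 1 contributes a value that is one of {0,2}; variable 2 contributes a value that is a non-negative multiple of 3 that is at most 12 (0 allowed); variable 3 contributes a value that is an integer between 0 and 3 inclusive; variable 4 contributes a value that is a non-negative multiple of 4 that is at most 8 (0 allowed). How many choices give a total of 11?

8

The generating function for the choices is (1 + y^2)·(1 + y^3 + y^6 + y^9 + y^12)·(1 + y + y^2 + y^3)·(1 + y^4 + y^8); the count is [y^11].
(1 + y^2) has coefficients 1,0,1 for degrees 0…2.
(1 + y^3 + y^6 + y^9 + y^12) has coefficients 1,0,0,1,0,0,1,0,0,1,0,0 for degrees 0…11.
Multiplying by (1 + y + y^2 + y^3) gives running coefficients 1,1,1,2,1,1,2,1,1,2,1,1 for degrees 0…11.
Finally multiplying by (1 + y^4 + y^8), the product of all factors after the first has coefficients 1,1,1,2,2,2,3,3,3,4,4,4 for degrees 0…11.
[y^11] = 1·4 + 1·4 = 8.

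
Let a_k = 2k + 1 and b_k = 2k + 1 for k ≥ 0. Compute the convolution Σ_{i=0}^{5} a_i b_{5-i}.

The convolution is the x^5 coefficient of A(x)B(x).
Σ = 1·11 + 3·9 + 5·7 + 7·5 + 9·3 + 11·1 = 146.

146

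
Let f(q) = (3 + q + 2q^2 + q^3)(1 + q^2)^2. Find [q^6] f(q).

2

(3 + q + 2q^2 + q^3) has coefficients 3,1,2,1 for degrees 0…3.
(1 + q^2)^2 has coefficients 1,0,2,0,1,0,0 for degrees 0…6.
[q^6] = 3·0 + 1·0 + 2·1 + 1·0 = 2.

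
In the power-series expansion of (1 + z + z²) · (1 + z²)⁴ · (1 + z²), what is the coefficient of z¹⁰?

6

(1 + z + z²) has coefficients 1,1,1 for degrees 0…2.
(1 + z²)⁴ has coefficients 1,0,4,0,6,0,4,0,1,0,0 for degrees 0…10.
Finally multiplying by (1 + z²), the product of all factors after the first has coefficients 1,0,5,0,10,0,10,0,5,0,1 for degrees 0…10.
[z¹⁰] = 1·1 + 1·0 + 1·5 = 6.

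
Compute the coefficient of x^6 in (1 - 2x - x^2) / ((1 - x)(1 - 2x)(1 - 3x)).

792

Partial fractions give a closed form: a_n = (-1)·1^n + (1)·2^n + (1)·3^n.
At n = 6: a_6 = 792.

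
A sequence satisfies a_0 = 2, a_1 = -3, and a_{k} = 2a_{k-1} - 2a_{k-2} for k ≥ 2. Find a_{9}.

The ordinary generating function has denominator 1 - 2x + 2x^2.
Iterating the recurrence: a_0,…,a_{9} = 2, -3, -10, -14, -8, 12, 40, 56, 32, -48.

-48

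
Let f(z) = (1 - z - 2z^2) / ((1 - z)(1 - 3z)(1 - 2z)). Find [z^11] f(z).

The denominator gives the recurrence a_n = 6a_(n−1) − 11a_(n−2) + 6a_(n−3) for n ≥ 3; the numerator fixes a_0 = 1, a_1 = 5, a_2 = 17.
Iterating: 1, 5, 17, 53, 161, 485, 1457, 4373, 13121, 39365, 118097, 354293, so a_11 = 354293.

354293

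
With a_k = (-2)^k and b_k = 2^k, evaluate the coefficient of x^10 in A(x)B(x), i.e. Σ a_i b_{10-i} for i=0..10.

1024

This is [x^10] in the product of the two ordinary generating functions.
Σ = 1·1024 − 2·512 + 4·256 − 8·128 + 16·64 − 32·32 + 64·16 − 128·8 + 256·4 − 512·2 + 1024·1 = 1024.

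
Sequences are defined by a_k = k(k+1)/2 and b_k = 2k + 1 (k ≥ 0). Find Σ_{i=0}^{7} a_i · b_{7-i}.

336

The convolution is the t^7 coefficient of A(t)B(t).
Σ = 0·15 + 1·13 + 3·11 + 6·9 + 10·7 + 15·5 + 21·3 + 28·1 = 336.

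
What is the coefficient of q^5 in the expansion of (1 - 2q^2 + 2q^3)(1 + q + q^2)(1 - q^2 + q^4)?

(1 - 2q^2 + 2q^3) has coefficients 1,0,-2,2 for degrees 0…3.
(1 + q + q^2) has coefficients 1,1,1,0,0,0 for degrees 0…5.
Finally multiplying by (1 - q^2 + q^4), the product of all factors after the first has coefficients 1,1,0,-1,0,1 for degrees 0…5.
[q^5] = 1·1 − 2·(-1) + 2·0 = 3.

3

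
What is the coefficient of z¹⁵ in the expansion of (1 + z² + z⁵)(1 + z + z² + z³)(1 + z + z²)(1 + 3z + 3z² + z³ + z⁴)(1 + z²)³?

(1 + z² + z⁵) has coefficients 1,0,1,0,0,1 for degrees 0…5.
(1 + z + z² + z³) has coefficients 1,1,1,1,0,0,0,0,0,0,0,0,0,0,0,0 for degrees 0…15.
Multiplying by (1 + z + z²) gives running coefficients 1,2,3,3,2,1,0,0,0,0,0,0,0,0,0,0 for degrees 0…15.
Multiplying by (1 + 3z + 3z² + z³ + z⁴) gives running coefficients 1,5,12,19,23,21,15,8,3,1,0,0,0,0,0,0 for degrees 0…15.
Finally multiplying by (1 + z²)³, the product of all factors after the first has coefficients 1,5,15,34,62,93,121,133,129,107,77,48,24,11,3,1 for degrees 0…15.
[z¹⁵] = 1·1 + 1·11 + 1·77 = 89.

89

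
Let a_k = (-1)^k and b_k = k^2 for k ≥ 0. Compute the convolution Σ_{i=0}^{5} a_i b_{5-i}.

15

The convolution is the t^5 coefficient of A(t)B(t).
Σ = 1·25 − 1·16 + 1·9 − 1·4 + 1·1 − 1·0 = 15.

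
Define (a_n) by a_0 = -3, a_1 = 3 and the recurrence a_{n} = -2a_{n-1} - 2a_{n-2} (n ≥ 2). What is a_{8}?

The ordinary generating function has denominator 1 + 2y + 2y^2.
Iterating the recurrence: a_0,…,a_{8} = -3, 3, 0, -6, 12, -12, 0, 24, -48.

-48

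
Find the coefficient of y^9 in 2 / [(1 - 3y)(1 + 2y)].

23210

Partial fractions give a closed form: a_n = (6/5)·3^n + (4/5)·(-2)^n.
At n = 9: a_9 = 23210.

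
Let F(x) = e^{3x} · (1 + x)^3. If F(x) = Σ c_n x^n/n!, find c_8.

263169

The EGF product rule gives c_8 = Σ_{k_1+k_2=8} C(8; k_1,k_2) · ∏ g_i(k_i), where e^{3x} gives (3)^k; (1+x)^3 gives the falling factorial (3)_k.
g_1(k) for k = 0…8: 1, 3, 9, 27, 81, 243, 729, 2187, 6561.
g_2(k) for k = 0…8: 1, 3, 6, 6, 0, 0, 0, 0, 0.
c_8 = Σ_k C(8,k)·g_1(k)·g_2(8−k) = 56·243·6 + 28·729·6 + 8·2187·3 + 1·6561·1 = 81648 + 122472 + 52488 + 6561 = 263169.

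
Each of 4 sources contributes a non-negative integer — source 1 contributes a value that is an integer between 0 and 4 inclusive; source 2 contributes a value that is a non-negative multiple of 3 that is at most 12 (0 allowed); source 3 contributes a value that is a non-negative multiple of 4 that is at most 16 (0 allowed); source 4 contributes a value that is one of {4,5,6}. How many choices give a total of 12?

11

The generating function for the choices is (1 + y + y² + y³ + y⁴)·(1 + y³ + y⁶ + y⁹ + y¹²)·(1 + y⁴ + y⁸ + y¹² + y¹⁶)·(y⁴ + y⁵ + y⁶); the count is [y¹²].
(1 + y + y² + y³ + y⁴) has coefficients 1,1,1,1,1 for degrees 0…4.
(1 + y³ + y⁶ + y⁹ + y¹²) has coefficients 1,0,0,1,0,0,1,0,0,1,0,0,1 for degrees 0…12.
Multiplying by (1 + y⁴ + y⁸ + y¹² + y¹⁶) gives running coefficients 1,0,0,1,1,0,1,1,1,1,1,1,2 for degrees 0…12.
Finally multiplying by (y⁴ + y⁵ + y⁶), the product of all factors after the first has coefficients 0,0,0,0,1,1,1,1,2,2,2,2,3 for degrees 0…12.
[y¹²] = 1·3 + 1·2 + 1·2 + 1·2 + 1·2 = 11.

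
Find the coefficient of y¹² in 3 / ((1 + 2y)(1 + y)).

24573

The denominator gives the recurrence a_n = −3a_(n−1) − 2a_(n−2) for n ≥ 2; the numerator fixes a_0 = 3, a_1 = -9.
Iterating: 3, -9, 21, -45, 93, -189, 381, -765, 1533, -3069, 6141, -12285, 24573, so a_12 = 24573.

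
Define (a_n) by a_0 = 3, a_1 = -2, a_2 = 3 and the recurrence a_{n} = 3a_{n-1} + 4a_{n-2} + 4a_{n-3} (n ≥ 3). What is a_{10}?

The ordinary generating function has denominator 1 - 3x - 4x^2 - 4x^3.
Iterating the recurrence: a_0,…,a_{10} = 3, -2, 3, 13, 43, 193, 803, 3353, 14043, 58753, 245843.

245843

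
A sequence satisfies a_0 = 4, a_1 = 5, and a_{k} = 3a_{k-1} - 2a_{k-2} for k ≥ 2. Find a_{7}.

131

The ordinary generating function has denominator 1 - 3y + 2y^2.
Iterating the recurrence: a_0,…,a_{7} = 4, 5, 7, 11, 19, 35, 67, 131.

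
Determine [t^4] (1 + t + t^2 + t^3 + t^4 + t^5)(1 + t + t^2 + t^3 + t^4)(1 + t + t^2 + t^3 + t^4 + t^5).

(1 + t + t^2 + t^3 + t^4 + t^5) has coefficients 1,1,1,1,1 for degrees 0…4.
(1 + t + t^2 + t^3 + t^4) has coefficients 1,1,1,1,1 for degrees 0…4.
Finally multiplying by (1 + t + t^2 + t^3 + t^4 + t^5), the product of all factors after the first has coefficients 1,2,3,4,5 for degrees 0…4.
[t^4] = 1·5 + 1·4 + 1·3 + 1·2 + 1·1 = 15.

15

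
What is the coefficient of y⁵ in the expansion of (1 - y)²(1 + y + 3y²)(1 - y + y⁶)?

(1 - y)² has coefficients 1,-2,1 for degrees 0…2.
(1 + y + 3y²) has coefficients 1,1,3,0,0,0 for degrees 0…5.
Finally multiplying by (1 - y + y⁶), the product of all factors after the first has coefficients 1,0,2,-3,0,0 for degrees 0…5.
[y⁵] = 1·0 − 2·0 + 1·(-3) = -3.

-3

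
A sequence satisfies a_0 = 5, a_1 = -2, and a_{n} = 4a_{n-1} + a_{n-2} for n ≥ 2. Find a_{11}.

-1444478

The ordinary generating function has denominator 1 - 4y - y^2.
Iterating the recurrence: a_0,…,a_{11} = 5, -2, -3, -14, -59, -250, -1059, -4486, -19003, -80498, -340995, -1444478.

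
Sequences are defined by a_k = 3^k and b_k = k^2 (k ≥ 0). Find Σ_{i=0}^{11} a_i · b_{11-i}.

This is [x^11] in the product of the two ordinary generating functions.
Σ = 1·121 + 3·100 + 9·81 + 27·64 + 81·49 + 243·36 + 729·25 + 2187·16 + 6561·9 + 19683·4 + 59049·1 + 177147·0 = 265642.

265642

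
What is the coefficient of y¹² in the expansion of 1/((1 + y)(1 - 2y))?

The denominator gives the recurrence a_n = a_(n−1) + 2a_(n−2) for n ≥ 2; the numerator fixes a_0 = 1, a_1 = 1.
Iterating: 1, 1, 3, 5, 11, 21, 43, 85, 171, 341, 683, 1365, 2731, so a_12 = 2731.

2731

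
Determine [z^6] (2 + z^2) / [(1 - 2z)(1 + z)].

97

The denominator gives the recurrence a_n = a_(n−1) + 2a_(n−2) for n ≥ 3; the numerator fixes a_0 = 2, a_1 = 2, a_2 = 7.
Iterating: 2, 2, 7, 11, 25, 47, 97, so a_6 = 97.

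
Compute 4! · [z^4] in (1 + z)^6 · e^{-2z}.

-56

The EGF product rule gives c_4 = Σ_{k_1+k_2=4} C(4; k_1,k_2) · ∏ g_i(k_i), where (1+z)^6 gives the falling factorial (6)_k; e^{-2z} gives (-2)^k.
g_1(k) for k = 0…4: 1, 6, 30, 120, 360.
g_2(k) for k = 0…4: 1, -2, 4, -8, 16.
c_4 = Σ_k C(4,k)·g_1(k)·g_2(4−k) = 1·1·16 + 4·6·(-8) + 6·30·4 + 4·120·(-2) + 1·360·1 = 16 − 192 + 720 − 960 + 360 = -56.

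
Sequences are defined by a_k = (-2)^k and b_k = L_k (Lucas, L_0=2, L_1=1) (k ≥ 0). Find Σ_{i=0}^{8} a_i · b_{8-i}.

533

Write out a_i and b_{8-i} for i = 0,…,8 and sum the products.
Σ = 1·47 − 2·29 + 4·18 − 8·11 + 16·7 − 32·4 + 64·3 − 128·1 + 256·2 = 533.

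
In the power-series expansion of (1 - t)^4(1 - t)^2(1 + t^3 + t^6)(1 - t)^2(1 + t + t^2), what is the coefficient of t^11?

-21

(1 - t)^4 has coefficients 1,-4,6,-4,1 for degrees 0…4.
(1 - t)^2 has coefficients 1,-2,1,0,0,0,0,0,0,0,0,0 for degrees 0…11.
Multiplying by (1 + t^3 + t^6) gives running coefficients 1,-2,1,1,-2,1,1,-2,1,0,0,0 for degrees 0…11.
Multiplying by (1 - t)^2 gives running coefficients 1,-4,6,-3,-3,6,-3,-3,6,-4,1,0 for degrees 0…11.
Finally multiplying by (1 + t + t^2), the product of all factors after the first has coefficients 1,-3,3,-1,0,0,0,0,0,-1,3,-3 for degrees 0…11.
[t^11] = 1·(-3) − 4·3 + 6·(-1) − 4·0 + 1·0 = -21.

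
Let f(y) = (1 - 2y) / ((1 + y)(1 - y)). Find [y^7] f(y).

The denominator gives the recurrence a_n = a_(n−2) for n ≥ 2; the numerator fixes a_0 = 1, a_1 = -2.
Iterating: 1, -2, 1, -2, 1, -2, 1, -2, so a_7 = -2.

-2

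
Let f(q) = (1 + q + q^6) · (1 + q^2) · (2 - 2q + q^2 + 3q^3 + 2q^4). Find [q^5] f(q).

6

(1 + q + q^6) has coefficients 1,1,0,0,0,0 for degrees 0…5.
(1 + q^2) has coefficients 1,0,1,0,0,0 for degrees 0…5.
Finally multiplying by (2 - 2q + q^2 + 3q^3 + 2q^4), the product of all factors after the first has coefficients 2,-2,3,1,3,3 for degrees 0…5.
[q^5] = 1·3 + 1·3 = 6.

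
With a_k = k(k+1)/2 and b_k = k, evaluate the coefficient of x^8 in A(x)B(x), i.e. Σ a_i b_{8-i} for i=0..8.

210

The convolution is the x^8 coefficient of A(x)B(x).
Σ = 0·8 + 1·7 + 3·6 + 6·5 + 10·4 + 15·3 + 21·2 + 28·1 + 36·0 = 210.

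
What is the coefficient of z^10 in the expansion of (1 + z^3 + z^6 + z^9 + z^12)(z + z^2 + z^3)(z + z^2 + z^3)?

3

(1 + z^3 + z^6 + z^9 + z^12) has coefficients 1,0,0,1,0,0,1,0,0,1,0 for degrees 0…10.
(z + z^2 + z^3) has coefficients 0,1,1,1,0,0,0,0,0,0,0 for degrees 0…10.
Finally multiplying by (z + z^2 + z^3), the product of all factors after the first has coefficients 0,0,1,2,3,2,1,0,0,0,0 for degrees 0…10.
[z^10] = 1·0 + 1·0 + 1·3 + 1·0 = 3.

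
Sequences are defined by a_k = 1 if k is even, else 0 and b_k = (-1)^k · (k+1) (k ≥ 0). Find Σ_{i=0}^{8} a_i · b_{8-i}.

Write out a_i and b_{8-i} for i = 0,…,8 and sum the products.
Σ = 1·9 + 0·(-8) + 1·7 + 0·(-6) + 1·5 + 0·(-4) + 1·3 + 0·(-2) + 1·1 = 25.

25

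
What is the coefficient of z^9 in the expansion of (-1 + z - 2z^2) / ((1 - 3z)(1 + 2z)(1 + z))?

Partial fractions give a closed form: a_n = (-2/5)·3^n + (-8/5)·(-2)^n + (1)·(-1)^n.
At n = 9: a_9 = -7055.

-7055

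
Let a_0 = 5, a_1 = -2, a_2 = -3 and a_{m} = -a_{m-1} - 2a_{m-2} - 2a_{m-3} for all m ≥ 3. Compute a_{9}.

The ordinary generating function has denominator 1 + y + 2y^2 + 2y^3.
Iterating the recurrence: a_0,…,a_{9} = 5, -2, -3, -3, 13, -1, -19, -5, 45, 3.

3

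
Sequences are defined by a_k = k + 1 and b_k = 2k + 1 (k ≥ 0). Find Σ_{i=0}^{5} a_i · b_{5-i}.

This is [x^5] in the product of the two ordinary generating functions.
Σ = 1·11 + 2·9 + 3·7 + 4·5 + 5·3 + 6·1 = 91.

91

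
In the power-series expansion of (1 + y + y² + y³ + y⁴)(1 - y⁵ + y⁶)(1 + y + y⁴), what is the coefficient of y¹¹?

(1 + y + y² + y³ + y⁴) has coefficients 1,1,1,1,1 for degrees 0…4.
(1 - y⁵ + y⁶) has coefficients 1,0,0,0,0,-1,1,0,0,0,0,0 for degrees 0…11.
Finally multiplying by (1 + y + y⁴), the product of all factors after the first has coefficients 1,1,0,0,1,-1,0,1,0,-1,1,0 for degrees 0…11.
[y¹¹] = 1·0 + 1·1 + 1·(-1) + 1·0 + 1·1 = 1.

1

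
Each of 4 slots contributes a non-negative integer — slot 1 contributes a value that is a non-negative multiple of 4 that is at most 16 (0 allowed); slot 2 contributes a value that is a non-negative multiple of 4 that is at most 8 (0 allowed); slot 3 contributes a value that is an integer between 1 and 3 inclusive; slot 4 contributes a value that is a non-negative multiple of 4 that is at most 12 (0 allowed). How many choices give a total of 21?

The generating function for the choices is (1 + x⁴ + x⁸ + x¹² + x¹⁶)·(1 + x⁴ + x⁸)·(x + x² + x³)·(1 + x⁴ + x⁸ + x¹²); the count is [x²¹].
(1 + x⁴ + x⁸ + x¹² + x¹⁶) has coefficients 1,0,0,0,1,0,0,0,1,0,0,0,1,0,0,0,1 for degrees 0…16.
(1 + x⁴ + x⁸) has coefficients 1,0,0,0,1,0,0,0,1,0,0,0,0,0,0,0,0,0,0,0,0,0 for degrees 0…21.
Multiplying by (x + x² + x³) gives running coefficients 0,1,1,1,0,1,1,1,0,1,1,1,0,0,0,0,0,0,0,0,0,0 for degrees 0…21.
Finally multiplying by (1 + x⁴ + x⁸ + x¹²), the product of all factors after the first has coefficients 0,1,1,1,0,2,2,2,0,3,3,3,0,3,3,3,0,2,2,2,0,1 for degrees 0…21.
[x²¹] = 1·1 + 1·2 + 1·3 + 1·3 + 1·2 = 11.

11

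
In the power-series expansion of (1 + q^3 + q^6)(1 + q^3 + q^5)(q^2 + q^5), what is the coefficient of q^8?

(1 + q^3 + q^6) has coefficients 1,0,0,1,0,0,1 for degrees 0…6.
(1 + q^3 + q^5) has coefficients 1,0,0,1,0,1,0,0,0 for degrees 0…8.
Finally multiplying by (q^2 + q^5), the product of all factors after the first has coefficients 0,0,1,0,0,2,0,1,1 for degrees 0…8.
[q^8] = 1·1 + 1·2 + 1·1 = 4.

4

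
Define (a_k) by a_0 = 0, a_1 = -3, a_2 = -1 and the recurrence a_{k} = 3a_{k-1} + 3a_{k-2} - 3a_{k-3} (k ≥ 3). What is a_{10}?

The ordinary generating function has denominator 1 - 3z - 3z^2 + 3z^3.
Iterating the recurrence: a_0,…,a_{10} = 0, -3, -1, -12, -30, -123, -423, -1548, -5544, -20007, -72009.

-72009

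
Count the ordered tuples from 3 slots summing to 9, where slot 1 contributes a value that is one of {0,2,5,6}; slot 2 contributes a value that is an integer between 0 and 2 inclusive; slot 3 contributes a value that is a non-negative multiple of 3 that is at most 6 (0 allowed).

3

The generating function for the choices is (1 + t² + t⁵ + t⁶)·(1 + t + t²)·(1 + t³ + t⁶); the count is [t⁹].
(1 + t² + t⁵ + t⁶) has coefficients 1,0,1,0,0,1,1 for degrees 0…6.
(1 + t + t²) has coefficients 1,1,1,0,0,0,0,0,0,0 for degrees 0…9.
Finally multiplying by (1 + t³ + t⁶), the product of all factors after the first has coefficients 1,1,1,1,1,1,1,1,1,0 for degrees 0…9.
[t⁹] = 1·0 + 1·1 + 1·1 + 1·1 = 3.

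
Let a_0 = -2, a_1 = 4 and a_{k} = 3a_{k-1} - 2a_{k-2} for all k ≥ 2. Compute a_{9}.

3064

The ordinary generating function has denominator 1 - 3z + 2z^2.
Iterating the recurrence: a_0,…,a_{9} = -2, 4, 16, 40, 88, 184, 376, 760, 1528, 3064.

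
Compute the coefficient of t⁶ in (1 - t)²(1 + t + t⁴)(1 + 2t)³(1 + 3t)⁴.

(1 - t)² has coefficients 1,-2,1 for degrees 0…2.
(1 + t + t⁴) has coefficients 1,1,0,0,1,0,0 for degrees 0…6.
Multiplying by (1 + 2t)³ gives running coefficients 1,7,18,20,9,6,12 for degrees 0…6.
Finally multiplying by (1 + 3t)⁴, the product of all factors after the first has coefficients 1,19,156,722,2058,3705,4188 for degrees 0…6.
[t⁶] = 1·4188 − 2·3705 + 1·2058 = -1164.

-1164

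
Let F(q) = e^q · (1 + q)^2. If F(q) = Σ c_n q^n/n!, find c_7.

The EGF product rule gives c_7 = Σ_{k_1+k_2=7} C(7; k_1,k_2) · ∏ g_i(k_i), where e^q gives (1)^k; (1+q)^2 gives the falling factorial (2)_k.
g_1(k) for k = 0…7: 1, 1, 1, 1, 1, 1, 1, 1.
g_2(k) for k = 0…7: 1, 2, 2, 0, 0, 0, 0, 0.
c_7 = Σ_k C(7,k)·g_1(k)·g_2(7−k) = 21·1·2 + 7·1·2 + 1·1·1 = 42 + 14 + 1 = 57.

57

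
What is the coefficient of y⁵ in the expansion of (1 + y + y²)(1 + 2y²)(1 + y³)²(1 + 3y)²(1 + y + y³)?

(1 + y + y²) has coefficients 1,1,1 for degrees 0…2.
(1 + 2y²) has coefficients 1,0,2,0,0,0 for degrees 0…5.
Multiplying by (1 + y³)² gives running coefficients 1,0,2,2,0,4 for degrees 0…5.
Multiplying by (1 + 3y)² gives running coefficients 1,6,11,14,30,22 for degrees 0…5.
Finally multiplying by (1 + y + y³), the product of all factors after the first has coefficients 1,7,17,26,50,63 for degrees 0…5.
[y⁵] = 1·63 + 1·50 + 1·26 = 139.

139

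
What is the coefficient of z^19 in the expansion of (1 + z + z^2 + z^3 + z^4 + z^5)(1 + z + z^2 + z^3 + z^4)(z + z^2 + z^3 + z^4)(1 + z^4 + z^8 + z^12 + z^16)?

(1 + z + z^2 + z^3 + z^4 + z^5) has coefficients 1,1,1,1,1,1 for degrees 0…5.
(1 + z + z^2 + z^3 + z^4) has coefficients 1,1,1,1,1,0,0,0,0,0,0,0,0,0,0,0,0,0,0,0 for degrees 0…19.
Multiplying by (z + z^2 + z^3 + z^4) gives running coefficients 0,1,2,3,4,4,3,2,1,0,0,0,0,0,0,0,0,0,0,0 for degrees 0…19.
Finally multiplying by (1 + z^4 + z^8 + z^12 + z^16), the product of all factors after the first has coefficients 0,1,2,3,4,5,5,5,5,5,5,5,5,5,5,5,5,5,5,5 for degrees 0…19.
[z^19] = 1·5 + 1·5 + 1·5 + 1·5 + 1·5 + 1·5 = 30.

30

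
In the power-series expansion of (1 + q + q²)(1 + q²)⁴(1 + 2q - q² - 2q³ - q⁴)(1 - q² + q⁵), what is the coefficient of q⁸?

(1 + q + q²) has coefficients 1,1,1 for degrees 0…2.
(1 + q²)⁴ has coefficients 1,0,4,0,6,0,4,0,1 for degrees 0…8.
Multiplying by (1 + 2q - q² - 2q³ - q⁴) gives running coefficients 1,2,3,6,1,4,-6,-4,-9 for degrees 0…8.
Finally multiplying by (1 - q² + q⁵), the product of all factors after the first has coefficients 1,2,2,4,-2,-1,-5,-5,3 for degrees 0…8.
[q⁸] = 1·3 + 1·(-5) + 1·(-5) = -7.

-7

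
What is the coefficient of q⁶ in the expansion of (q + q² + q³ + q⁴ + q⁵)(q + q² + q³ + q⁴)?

4

(q + q² + q³ + q⁴ + q⁵) has coefficients 0,1,1,1,1,1 for degrees 0…5.
(q + q² + q³ + q⁴) has coefficients 0,1,1,1,1,0,0 for degrees 0…6.
[q⁶] = 1·0 + 1·1 + 1·1 + 1·1 + 1·1 = 4.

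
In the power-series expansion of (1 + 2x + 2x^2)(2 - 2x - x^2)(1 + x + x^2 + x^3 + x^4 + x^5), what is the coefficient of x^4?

-5

(1 + 2x + 2x^2) has coefficients 1,2,2 for degrees 0…2.
(2 - 2x - x^2) has coefficients 2,-2,-1,0,0 for degrees 0…4.
Finally multiplying by (1 + x + x^2 + x^3 + x^4 + x^5), the product of all factors after the first has coefficients 2,0,-1,-1,-1 for degrees 0…4.
[x^4] = 1·(-1) + 2·(-1) + 2·(-1) = -5.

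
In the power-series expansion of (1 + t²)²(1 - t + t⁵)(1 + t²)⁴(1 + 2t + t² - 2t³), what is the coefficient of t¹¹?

-4

(1 + t²)² has coefficients 1,0,2,0,1 for degrees 0…4.
(1 - t + t⁵) has coefficients 1,-1,0,0,0,1,0,0,0,0,0,0 for degrees 0…11.
Multiplying by (1 + t²)⁴ gives running coefficients 1,-1,4,-4,6,-5,4,0,1,5,0,4 for degrees 0…11.
Finally multiplying by (1 + 2t + t² - 2t³), the product of all factors after the first has coefficients 1,1,3,1,4,-5,8,-9,15,-1,11,7 for degrees 0…11.
[t¹¹] = 1·7 + 2·(-1) + 1·(-9) = -4.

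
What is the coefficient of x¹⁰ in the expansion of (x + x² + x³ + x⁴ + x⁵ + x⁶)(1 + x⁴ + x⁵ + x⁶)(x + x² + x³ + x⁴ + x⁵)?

14

(x + x² + x³ + x⁴ + x⁵ + x⁶) has coefficients 0,1,1,1,1,1,1 for degrees 0…6.
(1 + x⁴ + x⁵ + x⁶) has coefficients 1,0,0,0,1,1,1,0,0,0,0 for degrees 0…10.
Finally multiplying by (x + x² + x³ + x⁴ + x⁵), the product of all factors after the first has coefficients 0,1,1,1,1,2,2,3,3,3,2 for degrees 0…10.
[x¹⁰] = 1·3 + 1·3 + 1·3 + 1·2 + 1·2 + 1·1 = 14.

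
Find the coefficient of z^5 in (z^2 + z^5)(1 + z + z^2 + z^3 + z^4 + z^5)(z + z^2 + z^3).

3

(z^2 + z^5) has coefficients 0,0,1,0,0,1 for degrees 0…5.
(1 + z + z^2 + z^3 + z^4 + z^5) has coefficients 1,1,1,1,1,1 for degrees 0…5.
Finally multiplying by (z + z^2 + z^3), the product of all factors after the first has coefficients 0,1,2,3,3,3 for degrees 0…5.
[z^5] = 1·3 + 1·0 = 3.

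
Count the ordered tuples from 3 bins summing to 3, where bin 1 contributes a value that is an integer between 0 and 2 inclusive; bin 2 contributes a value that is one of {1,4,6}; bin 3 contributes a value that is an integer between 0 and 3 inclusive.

3

The generating function for the choices is (1 + t + t^2)·(t + t^4 + t^6)·(1 + t + t^2 + t^3); the count is [t^3].
(1 + t + t^2) has coefficients 1,1,1 for degrees 0…2.
(t + t^4 + t^6) has coefficients 0,1,0,0 for degrees 0…3.
Finally multiplying by (1 + t + t^2 + t^3), the product of all factors after the first has coefficients 0,1,1,1 for degrees 0…3.
[t^3] = 1·1 + 1·1 + 1·1 = 3.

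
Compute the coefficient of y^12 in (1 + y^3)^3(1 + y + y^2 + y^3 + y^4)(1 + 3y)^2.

(1 + y^3)^3 has coefficients 1,0,0,3,0,0,3,0,0,1 for degrees 0…9.
(1 + y + y^2 + y^3 + y^4) has coefficients 1,1,1,1,1,0,0,0,0,0,0,0,0 for degrees 0…12.
Finally multiplying by (1 + 3y)^2, the product of all factors after the first has coefficients 1,7,16,16,16,15,9,0,0,0,0,0,0 for degrees 0…12.
[y^12] = 1·0 + 3·0 + 3·9 + 1·16 = 43.

43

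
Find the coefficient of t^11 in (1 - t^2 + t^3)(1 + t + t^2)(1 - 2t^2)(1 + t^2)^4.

(1 - t^2 + t^3) has coefficients 1,0,-1,1 for degrees 0…3.
(1 + t + t^2) has coefficients 1,1,1,0,0,0,0,0,0,0,0,0 for degrees 0…11.
Multiplying by (1 - 2t^2) gives running coefficients 1,1,-1,-2,-2,0,0,0,0,0,0,0 for degrees 0…11.
Finally multiplying by (1 + t^2)^4, the product of all factors after the first has coefficients 1,1,3,2,0,-2,-10,-8,-15,-7,-9,-2 for degrees 0…11.
[t^11] = 1·(-2) − 1·(-7) + 1·(-15) = -10.

-10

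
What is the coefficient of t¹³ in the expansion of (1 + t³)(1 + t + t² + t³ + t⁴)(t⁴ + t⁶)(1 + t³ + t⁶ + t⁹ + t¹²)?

(1 + t³) has coefficients 1,0,0,1 for degrees 0…3.
(1 + t + t² + t³ + t⁴) has coefficients 1,1,1,1,1,0,0,0,0,0,0,0,0,0 for degrees 0…13.
Multiplying by (t⁴ + t⁶) gives running coefficients 0,0,0,0,1,1,2,2,2,1,1,0,0,0 for degrees 0…13.
Finally multiplying by (1 + t³ + t⁶ + t⁹ + t¹²), the product of all factors after the first has coefficients 0,0,0,0,1,1,2,3,3,3,4,3,3,4 for degrees 0…13.
[t¹³] = 1·4 + 1·4 = 8.

8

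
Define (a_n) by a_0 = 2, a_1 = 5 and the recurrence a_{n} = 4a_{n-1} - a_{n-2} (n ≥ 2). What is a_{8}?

48498

The ordinary generating function has denominator 1 - 4x + x^2.
Iterating the recurrence: a_0,…,a_{8} = 2, 5, 18, 67, 250, 933, 3482, 12995, 48498.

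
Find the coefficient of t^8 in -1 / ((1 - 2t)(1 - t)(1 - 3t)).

-28501

The denominator gives the recurrence a_n = 6a_(n−1) − 11a_(n−2) + 6a_(n−3) for n ≥ 3; the numerator fixes a_0 = -1, a_1 = -6, a_2 = -25.
Iterating: -1, -6, -25, -90, -301, -966, -3025, -9330, -28501, so a_8 = -28501.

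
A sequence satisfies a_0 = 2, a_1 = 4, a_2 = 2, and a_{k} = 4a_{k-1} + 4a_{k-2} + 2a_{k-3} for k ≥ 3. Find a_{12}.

42607136

The ordinary generating function has denominator 1 - 4q - 4q^2 - 2q^3.
Iterating the recurrence: a_0,…,a_{12} = 2, 4, 2, 28, 128, 628, 3080, 15088, 73928, 362224, 1774784, 8695888, 42607136.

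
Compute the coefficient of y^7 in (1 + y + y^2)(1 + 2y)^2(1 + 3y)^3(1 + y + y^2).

927

(1 + y + y^2) has coefficients 1,1,1 for degrees 0…2.
(1 + 2y)^2 has coefficients 1,4,4,0,0,0,0,0 for degrees 0…7.
Multiplying by (1 + 3y)^3 gives running coefficients 1,13,67,171,216,108,0,0 for degrees 0…7.
Finally multiplying by (1 + y + y^2), the product of all factors after the first has coefficients 1,14,81,251,454,495,324,108 for degrees 0…7.
[y^7] = 1·108 + 1·324 + 1·495 = 927.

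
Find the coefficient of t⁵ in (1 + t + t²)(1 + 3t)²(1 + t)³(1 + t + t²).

282

(1 + t + t²) has coefficients 1,1,1 for degrees 0…2.
(1 + 3t)² has coefficients 1,6,9,0,0,0 for degrees 0…5.
Multiplying by (1 + t)³ gives running coefficients 1,9,30,46,33,9 for degrees 0…5.
Finally multiplying by (1 + t + t²), the product of all factors after the first has coefficients 1,10,40,85,109,88 for degrees 0…5.
[t⁵] = 1·88 + 1·109 + 1·85 = 282.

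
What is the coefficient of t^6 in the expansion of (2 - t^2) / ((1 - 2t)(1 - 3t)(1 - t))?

5749

The denominator gives the recurrence a_n = 6a_(n−1) − 11a_(n−2) + 6a_(n−3) for n ≥ 3; the numerator fixes a_0 = 2, a_1 = 12, a_2 = 49.
Iterating: 2, 12, 49, 174, 577, 1842, 5749, so a_6 = 5749.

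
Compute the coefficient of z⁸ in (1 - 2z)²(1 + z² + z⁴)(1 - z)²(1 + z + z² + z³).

-9

(1 - 2z)² has coefficients 1,-4,4 for degrees 0…2.
(1 + z² + z⁴) has coefficients 1,0,1,0,1,0,0,0,0 for degrees 0…8.
Multiplying by (1 - z)² gives running coefficients 1,-2,2,-2,2,-2,1,0,0 for degrees 0…8.
Finally multiplying by (1 + z + z² + z³), the product of all factors after the first has coefficients 1,-1,1,-1,0,0,-1,1,-1 for degrees 0…8.
[z⁸] = 1·(-1) − 4·1 + 4·(-1) = -9.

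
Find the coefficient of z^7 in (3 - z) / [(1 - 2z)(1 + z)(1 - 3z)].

12695

Partial fractions give a closed form: a_n = (-10/3)·2^n + (1/3)·(-1)^n + (6)·3^n.
At n = 7: a_7 = 12695.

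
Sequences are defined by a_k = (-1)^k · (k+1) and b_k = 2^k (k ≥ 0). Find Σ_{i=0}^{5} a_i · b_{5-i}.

Write out a_i and b_{5-i} for i = 0,…,5 and sum the products.
Σ = 1·32 − 2·16 + 3·8 − 4·4 + 5·2 − 6·1 = 12.

12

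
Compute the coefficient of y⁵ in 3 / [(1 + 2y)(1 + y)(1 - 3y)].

252

The denominator gives the recurrence a_n = 7a_(n−2) + 6a_(n−3) for n ≥ 3; the numerator fixes a_0 = 3, a_1 = 0, a_2 = 21.
Iterating: 3, 0, 21, 18, 147, 252, so a_5 = 252.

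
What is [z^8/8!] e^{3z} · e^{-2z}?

1

The EGF product rule gives c_8 = Σ_{k_1+k_2=8} C(8; k_1,k_2) · ∏ g_i(k_i), where e^{3z} gives (3)^k; e^{-2z} gives (-2)^k.
g_1(k) for k = 0…8: 1, 3, 9, 27, 81, 243, 729, 2187, 6561.
g_2(k) for k = 0…8: 1, -2, 4, -8, 16, -32, 64, -128, 256.
c_8 = Σ_k C(8,k)·g_1(k)·g_2(8−k) = 1·1·256 + 8·3·(-128) + 28·9·64 + 56·27·(-32) + 70·81·16 + 56·243·(-8) + 28·729·4 + 8·2187·(-2) + 1·6561·1 = 256 − 3072 + 16128 − 48384 + 90720 − 108864 + 81648 − 34992 + 6561 = 1.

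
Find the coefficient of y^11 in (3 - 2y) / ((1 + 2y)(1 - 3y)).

The denominator gives the recurrence a_n = a_(n−1) + 6a_(n−2) for n ≥ 3; the numerator fixes a_0 = 3, a_1 = 1, a_2 = 19.
Iterating: 3, 1, 19, 25, 139, 289, 1123, 2857, 9595, 26737, 84307, 244729, so a_11 = 244729.

244729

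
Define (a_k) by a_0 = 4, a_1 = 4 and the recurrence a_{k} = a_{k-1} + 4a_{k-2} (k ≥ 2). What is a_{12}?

The ordinary generating function has denominator 1 - y - 4y^2.
Iterating the recurrence: a_0,…,a_{12} = 4, 4, 20, 36, 116, 260, 724, 1764, 4660, 11716, 30356, 77220, 198644.

198644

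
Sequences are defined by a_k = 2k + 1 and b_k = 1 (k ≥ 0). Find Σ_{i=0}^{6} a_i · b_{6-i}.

49

The convolution is the t^6 coefficient of A(t)B(t).
Σ = 1·1 + 3·1 + 5·1 + 7·1 + 9·1 + 11·1 + 13·1 = 49.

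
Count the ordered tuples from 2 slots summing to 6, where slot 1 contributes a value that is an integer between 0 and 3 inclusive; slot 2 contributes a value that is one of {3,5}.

The generating function for the choices is (1 + y + y² + y³)·(y³ + y⁵); the count is [y⁶].
(1 + y + y² + y³) has coefficients 1,1,1,1 for degrees 0…3.
(y³ + y⁵) has coefficients 0,0,0,1,0,1,0 for degrees 0…6.
[y⁶] = 1·0 + 1·1 + 1·0 + 1·1 = 2.

2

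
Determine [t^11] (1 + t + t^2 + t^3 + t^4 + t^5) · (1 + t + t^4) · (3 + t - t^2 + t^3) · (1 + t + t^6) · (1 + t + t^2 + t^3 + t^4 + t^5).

107

(1 + t + t^2 + t^3 + t^4 + t^5) has coefficients 1,1,1,1,1,1 for degrees 0…5.
(1 + t + t^4) has coefficients 1,1,0,0,1,0,0,0,0,0,0,0 for degrees 0…11.
Multiplying by (3 + t - t^2 + t^3) gives running coefficients 3,4,0,0,4,1,-1,1,0,0,0,0 for degrees 0…11.
Multiplying by (1 + t + t^6) gives running coefficients 3,7,4,0,4,5,3,4,1,0,4,1 for degrees 0…11.
Finally multiplying by (1 + t + t^2 + t^3 + t^4 + t^5), the product of all factors after the first has coefficients 3,10,14,14,18,23,23,20,17,17,17,13 for degrees 0…11.
[t^11] = 1·13 + 1·17 + 1·17 + 1·17 + 1·20 + 1·23 = 107.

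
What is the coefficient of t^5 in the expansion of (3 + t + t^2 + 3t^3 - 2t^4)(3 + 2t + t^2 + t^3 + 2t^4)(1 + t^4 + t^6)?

(3 + t + t^2 + 3t^3 - 2t^4) has coefficients 3,1,1,3,-2 for degrees 0…4.
(3 + 2t + t^2 + t^3 + 2t^4) has coefficients 3,2,1,1,2,0 for degrees 0…5.
Finally multiplying by (1 + t^4 + t^6), the product of all factors after the first has coefficients 3,2,1,1,5,2 for degrees 0…5.
[t^5] = 3·2 + 1·5 + 1·1 + 3·1 − 2·2 = 11.

11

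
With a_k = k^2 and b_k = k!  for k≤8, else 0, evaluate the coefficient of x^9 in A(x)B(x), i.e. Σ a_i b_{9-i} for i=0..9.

69939

The convolution is the x^9 coefficient of A(x)B(x).
Σ = 0·0 + 1·40320 + 4·5040 + 9·720 + 16·120 + 25·24 + 36·6 + 49·2 + 64·1 + 81·1 = 69939.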